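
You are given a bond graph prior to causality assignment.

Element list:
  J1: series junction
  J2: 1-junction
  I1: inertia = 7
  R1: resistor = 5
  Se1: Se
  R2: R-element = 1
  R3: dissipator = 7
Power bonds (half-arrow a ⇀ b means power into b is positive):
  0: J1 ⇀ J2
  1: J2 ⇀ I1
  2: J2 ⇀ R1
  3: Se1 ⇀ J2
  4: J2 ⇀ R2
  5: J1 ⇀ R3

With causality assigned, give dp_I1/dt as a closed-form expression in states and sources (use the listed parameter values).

β3 stroke at J2  (Se1: effort source, stroke at far end)
β1 stroke at I1  (I1 integral (f out))
β0 stroke at J2  (J2 flow already set via bond 1)
β2 stroke at J2  (1-jn J2 has f-setter on 1)
β4 stroke at J2  (common-f at J2 fixed by 1)
β5 stroke at J1  (1-jn J1 has f-setter on 0)

dp_I1/dt = E_Se1 - 13*p_I1/7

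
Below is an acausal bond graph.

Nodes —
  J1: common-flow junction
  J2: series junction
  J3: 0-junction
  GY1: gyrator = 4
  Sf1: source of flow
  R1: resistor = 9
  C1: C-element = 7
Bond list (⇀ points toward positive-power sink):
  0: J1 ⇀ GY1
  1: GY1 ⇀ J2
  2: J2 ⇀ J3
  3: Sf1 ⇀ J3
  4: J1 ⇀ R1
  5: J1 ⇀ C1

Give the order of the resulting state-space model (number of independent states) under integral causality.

β3 stroke→Sf1  (Sf1 (Sf) sets flow on bond)
β2 stroke→J3  (only one effort-in slot at J3)
β1 stroke→J2  (common-f at J2 fixed by 2)
β0 stroke→J1  (through GY1, causality inverts; strokes same side of GY1)
β5 stroke→J1  (prefer integral on C1)
β4 stroke→R1  (J1 needs exactly one f-in)

1  (C1 all integral)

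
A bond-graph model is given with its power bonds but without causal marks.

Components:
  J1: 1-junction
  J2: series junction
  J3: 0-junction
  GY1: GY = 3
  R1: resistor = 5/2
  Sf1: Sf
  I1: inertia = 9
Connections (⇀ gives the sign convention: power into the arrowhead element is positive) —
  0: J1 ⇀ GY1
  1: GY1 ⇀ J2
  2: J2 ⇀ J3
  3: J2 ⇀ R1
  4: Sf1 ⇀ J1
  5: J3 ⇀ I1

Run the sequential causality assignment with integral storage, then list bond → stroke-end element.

b4 →Sf1  (Sf1 fixes flow; stroke at Sf1)
b0 →J1  (common-f at J1 fixed by 4)
b1 →J2  (GY GY1: same side as bond 0)
b5 →I1  (prefer integral on I1)
b2 →J3  (only one effort-in slot at J3)
b3 →J2  (common-f at J2 fixed by 2)

bond 0 stroke→J1
bond 1 stroke→J2
bond 2 stroke→J3
bond 3 stroke→J2
bond 4 stroke→Sf1
bond 5 stroke→I1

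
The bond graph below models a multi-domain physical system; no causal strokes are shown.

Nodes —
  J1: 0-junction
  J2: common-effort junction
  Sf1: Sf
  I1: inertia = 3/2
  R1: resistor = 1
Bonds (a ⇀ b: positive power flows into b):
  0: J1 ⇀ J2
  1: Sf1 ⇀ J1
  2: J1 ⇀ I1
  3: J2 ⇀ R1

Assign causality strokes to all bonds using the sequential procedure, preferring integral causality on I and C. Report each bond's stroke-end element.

#1 |Sf1  (source Sf1 imposes f)
#2 |I1  (I1 integral (f out))
#0 |J1  (closing 0-jn rule on J1)
#3 |J2  (J2: last free bond brings effort in)

bond 0 →J1
bond 1 →Sf1
bond 2 →I1
bond 3 →J2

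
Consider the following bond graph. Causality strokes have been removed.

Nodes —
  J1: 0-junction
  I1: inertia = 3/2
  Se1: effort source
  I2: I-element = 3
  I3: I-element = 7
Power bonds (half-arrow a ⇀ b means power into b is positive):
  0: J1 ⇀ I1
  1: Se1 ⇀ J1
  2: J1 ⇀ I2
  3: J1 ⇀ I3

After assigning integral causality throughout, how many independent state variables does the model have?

b1 stroke at J1  (Se1 (Se) sets effort on bond)
b0 stroke at I1  (common-e at J1 fixed by 1)
b2 stroke at I2  (J1 effort already set via bond 1)
b3 stroke at I3  (J1: bond 1 brought effort, rest push out)

3  (I1, I2, I3 all integral)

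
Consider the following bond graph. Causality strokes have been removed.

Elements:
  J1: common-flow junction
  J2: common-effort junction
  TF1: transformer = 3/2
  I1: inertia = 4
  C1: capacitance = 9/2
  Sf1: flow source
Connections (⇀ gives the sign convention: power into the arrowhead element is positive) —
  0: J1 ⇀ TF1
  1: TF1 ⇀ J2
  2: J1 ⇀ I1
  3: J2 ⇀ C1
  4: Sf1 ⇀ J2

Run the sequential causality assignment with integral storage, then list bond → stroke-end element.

bond 0 |J1
bond 1 |TF1
bond 2 |I1
bond 3 |J2
bond 4 |Sf1

β4 stroke→Sf1  (Sf1 (Sf) sets flow on bond)
β2 stroke→I1  (I1 integral (f out))
β0 stroke→J1  (1-jn J1 has f-setter on 2)
β1 stroke→TF1  (TF TF1: opposite of bond 0)
β3 stroke→J2  (only one effort-in slot at J2)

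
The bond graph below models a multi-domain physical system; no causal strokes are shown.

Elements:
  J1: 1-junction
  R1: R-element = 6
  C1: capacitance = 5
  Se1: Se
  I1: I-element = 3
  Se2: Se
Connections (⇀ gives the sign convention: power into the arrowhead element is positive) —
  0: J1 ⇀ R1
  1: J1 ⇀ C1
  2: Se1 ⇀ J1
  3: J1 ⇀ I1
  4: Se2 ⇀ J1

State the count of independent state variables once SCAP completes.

b2 stroke at J1  (source Se1 imposes e)
b4 stroke at J1  (Se2 (Se) sets effort on bond)
b1 stroke at J1  (C1 outputs effort q/C1)
b3 stroke at I1  (I1 integral (f out))
b0 stroke at J1  (1-jn J1 has f-setter on 3)

2  (C1, I1 all integral)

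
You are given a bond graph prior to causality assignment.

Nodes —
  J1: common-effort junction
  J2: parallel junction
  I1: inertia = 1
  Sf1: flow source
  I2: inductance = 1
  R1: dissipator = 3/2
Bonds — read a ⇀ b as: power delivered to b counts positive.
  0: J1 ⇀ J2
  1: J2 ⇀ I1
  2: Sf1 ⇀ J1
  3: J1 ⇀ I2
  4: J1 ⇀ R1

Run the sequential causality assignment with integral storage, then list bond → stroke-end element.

β0 |J2
β1 |I1
β2 |Sf1
β3 |I2
β4 |J1

bond 2 stroke→Sf1  (Sf1 fixes flow; stroke at Sf1)
bond 1 stroke→I1  (prefer integral on I1)
bond 0 stroke→J2  (only one effort-in slot at J2)
bond 3 stroke→I2  (I2 integral (f out))
bond 4 stroke→J1  (J1: last free bond brings effort in)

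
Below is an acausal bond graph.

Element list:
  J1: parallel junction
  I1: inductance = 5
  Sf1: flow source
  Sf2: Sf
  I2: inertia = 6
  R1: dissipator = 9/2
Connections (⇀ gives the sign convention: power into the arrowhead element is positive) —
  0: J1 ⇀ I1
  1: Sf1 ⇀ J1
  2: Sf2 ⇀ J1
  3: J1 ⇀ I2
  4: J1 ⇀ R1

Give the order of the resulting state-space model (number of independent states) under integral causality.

2  (I1, I2 all integral)

β1 stroke at Sf1  (Sf1 fixes flow; stroke at Sf1)
β2 stroke at Sf2  (Sf2 fixes flow; stroke at Sf2)
β0 stroke at I1  (I1 integral (f out))
β3 stroke at I2  (prefer integral on I2)
β4 stroke at J1  (closing 0-jn rule on J1)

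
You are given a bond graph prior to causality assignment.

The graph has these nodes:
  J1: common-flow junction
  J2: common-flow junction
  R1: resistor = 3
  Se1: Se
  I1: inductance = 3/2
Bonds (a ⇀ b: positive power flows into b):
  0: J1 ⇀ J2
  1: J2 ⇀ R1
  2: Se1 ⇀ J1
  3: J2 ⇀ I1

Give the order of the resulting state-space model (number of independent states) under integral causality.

1  (I1 all integral)

bond 2 stroke at J1  (Se1 fixes effort; stroke away)
bond 0 stroke at J2  (J1: last free bond brings flow in)
bond 3 stroke at I1  (I1 outputs flow p/I1)
bond 1 stroke at J2  (J2 flow already set via bond 3)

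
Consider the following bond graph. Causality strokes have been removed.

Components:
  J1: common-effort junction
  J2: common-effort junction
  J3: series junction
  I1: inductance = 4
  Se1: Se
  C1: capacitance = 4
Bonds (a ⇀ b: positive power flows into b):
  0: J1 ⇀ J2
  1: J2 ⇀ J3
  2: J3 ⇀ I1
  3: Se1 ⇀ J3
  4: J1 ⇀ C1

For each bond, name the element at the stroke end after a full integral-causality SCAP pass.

bond 0 stroke→J2
bond 1 stroke→J3
bond 2 stroke→I1
bond 3 stroke→J3
bond 4 stroke→J1

bond 3 stroke→J3  (Se1 (Se) sets effort on bond)
bond 2 stroke→I1  (I1 outputs flow p/I1)
bond 1 stroke→J3  (1-jn J3 has f-setter on 2)
bond 0 stroke→J2  (J2 needs exactly one e-in)
bond 4 stroke→J1  (closing 0-jn rule on J1)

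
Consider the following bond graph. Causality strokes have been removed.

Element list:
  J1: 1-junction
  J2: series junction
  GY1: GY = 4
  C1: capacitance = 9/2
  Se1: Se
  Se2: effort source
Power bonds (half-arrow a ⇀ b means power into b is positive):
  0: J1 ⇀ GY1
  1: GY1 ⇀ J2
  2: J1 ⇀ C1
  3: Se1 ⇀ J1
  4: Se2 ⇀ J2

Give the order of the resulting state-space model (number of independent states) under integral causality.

b3 stroke at J1  (Se1 (Se) sets effort on bond)
b4 stroke at J2  (Se2: effort source, stroke at far end)
b1 stroke at GY1  (J2: last free bond brings flow in)
b0 stroke at GY1  (GY1 both-in/both-out from 1)
b2 stroke at J1  (J1 flow already set via bond 0)

1  (C1 all integral)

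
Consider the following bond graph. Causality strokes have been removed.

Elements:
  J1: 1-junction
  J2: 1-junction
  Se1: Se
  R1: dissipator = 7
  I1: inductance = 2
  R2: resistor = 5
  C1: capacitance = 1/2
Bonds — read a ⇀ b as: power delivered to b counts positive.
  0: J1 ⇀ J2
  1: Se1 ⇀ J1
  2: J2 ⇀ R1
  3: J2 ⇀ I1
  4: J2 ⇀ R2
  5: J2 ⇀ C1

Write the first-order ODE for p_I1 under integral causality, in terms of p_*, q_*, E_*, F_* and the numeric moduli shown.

bond 1 stroke at J1  (Se1 (Se) sets effort on bond)
bond 0 stroke at J2  (closing 1-jn rule on J1)
bond 3 stroke at I1  (I1 integral (f out))
bond 2 stroke at J2  (J2: bond 3 brought flow, rest push out)
bond 4 stroke at J2  (1-jn J2 has f-setter on 3)
bond 5 stroke at J2  (J2 flow already set via bond 3)

dp_I1/dt = E_Se1 - 6*p_I1 - 2*q_C1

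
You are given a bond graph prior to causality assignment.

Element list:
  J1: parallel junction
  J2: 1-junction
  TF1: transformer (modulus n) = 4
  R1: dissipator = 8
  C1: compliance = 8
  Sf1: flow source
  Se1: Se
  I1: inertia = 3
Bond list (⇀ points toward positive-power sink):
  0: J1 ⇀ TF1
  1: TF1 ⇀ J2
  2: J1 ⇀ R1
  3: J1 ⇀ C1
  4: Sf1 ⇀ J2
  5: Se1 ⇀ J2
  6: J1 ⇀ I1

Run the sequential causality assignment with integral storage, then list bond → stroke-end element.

#0 stroke at TF1
#1 stroke at J2
#2 stroke at R1
#3 stroke at J1
#4 stroke at Sf1
#5 stroke at J2
#6 stroke at I1

bond 4 stroke at Sf1  (source Sf1 imposes f)
bond 5 stroke at J2  (source Se1 imposes e)
bond 1 stroke at J2  (J2 flow already set via bond 4)
bond 0 stroke at TF1  (TF TF1: opposite of bond 1)
bond 3 stroke at J1  (C1 integral (e out))
bond 2 stroke at R1  (J1 effort already set via bond 3)
bond 6 stroke at I1  (0-jn J1 has e-setter on 3)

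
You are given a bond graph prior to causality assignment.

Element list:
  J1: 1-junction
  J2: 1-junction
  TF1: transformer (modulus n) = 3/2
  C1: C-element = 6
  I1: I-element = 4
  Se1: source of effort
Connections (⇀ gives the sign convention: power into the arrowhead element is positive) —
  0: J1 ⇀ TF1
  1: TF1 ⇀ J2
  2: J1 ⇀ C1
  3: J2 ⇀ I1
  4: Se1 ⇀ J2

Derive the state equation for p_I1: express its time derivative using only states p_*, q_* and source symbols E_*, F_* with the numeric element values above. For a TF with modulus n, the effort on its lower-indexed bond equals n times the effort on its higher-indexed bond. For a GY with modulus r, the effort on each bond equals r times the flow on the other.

b4 →J2  (Se1 fixes effort; stroke away)
b2 →J1  (C1 integral (e out))
b0 →TF1  (J1: last free bond brings flow in)
b1 →J2  (TF1 one-in-one-out from 0)
b3 →I1  (J2: last free bond brings flow in)

dp_I1/dt = E_Se1 - q_C1/9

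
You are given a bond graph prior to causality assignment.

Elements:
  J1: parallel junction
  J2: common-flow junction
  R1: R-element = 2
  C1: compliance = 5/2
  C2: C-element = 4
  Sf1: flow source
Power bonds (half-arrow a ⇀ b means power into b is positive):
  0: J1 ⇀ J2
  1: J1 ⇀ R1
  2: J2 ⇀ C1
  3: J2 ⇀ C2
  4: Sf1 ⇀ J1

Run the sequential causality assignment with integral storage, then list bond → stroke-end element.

#4 stroke→Sf1  (source Sf1 imposes f)
#2 stroke→J2  (C1 outputs effort q/C1)
#3 stroke→J2  (C2: C, integral causality)
#0 stroke→J1  (J2: last free bond brings flow in)
#1 stroke→R1  (J1 effort already set via bond 0)

b0 |J1
b1 |R1
b2 |J2
b3 |J2
b4 |Sf1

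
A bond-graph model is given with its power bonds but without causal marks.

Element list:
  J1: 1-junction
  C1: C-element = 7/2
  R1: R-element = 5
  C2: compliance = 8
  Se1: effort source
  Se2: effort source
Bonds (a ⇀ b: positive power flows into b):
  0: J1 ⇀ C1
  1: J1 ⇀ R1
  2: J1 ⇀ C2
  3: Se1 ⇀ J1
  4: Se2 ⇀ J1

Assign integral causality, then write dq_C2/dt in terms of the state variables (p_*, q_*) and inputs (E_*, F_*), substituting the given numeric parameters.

β3 |J1  (Se1: effort source, stroke at far end)
β4 |J1  (Se2: effort source, stroke at far end)
β0 |J1  (C1 outputs effort q/C1)
β2 |J1  (prefer integral on C2)
β1 |R1  (closing 1-jn rule on J1)

dq_C2/dt = E_Se1/5 + E_Se2/5 - 2*q_C1/35 - q_C2/40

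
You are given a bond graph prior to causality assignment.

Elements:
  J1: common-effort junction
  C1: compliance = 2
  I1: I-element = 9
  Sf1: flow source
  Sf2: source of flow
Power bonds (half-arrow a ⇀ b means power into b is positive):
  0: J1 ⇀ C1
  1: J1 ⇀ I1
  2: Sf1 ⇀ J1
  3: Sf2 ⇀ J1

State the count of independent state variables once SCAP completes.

2  (C1, I1 all integral)

#2 stroke at Sf1  (Sf1: flow source, stroke at near end)
#3 stroke at Sf2  (source Sf2 imposes f)
#0 stroke at J1  (C1 outputs effort q/C1)
#1 stroke at I1  (J1: bond 0 brought effort, rest push out)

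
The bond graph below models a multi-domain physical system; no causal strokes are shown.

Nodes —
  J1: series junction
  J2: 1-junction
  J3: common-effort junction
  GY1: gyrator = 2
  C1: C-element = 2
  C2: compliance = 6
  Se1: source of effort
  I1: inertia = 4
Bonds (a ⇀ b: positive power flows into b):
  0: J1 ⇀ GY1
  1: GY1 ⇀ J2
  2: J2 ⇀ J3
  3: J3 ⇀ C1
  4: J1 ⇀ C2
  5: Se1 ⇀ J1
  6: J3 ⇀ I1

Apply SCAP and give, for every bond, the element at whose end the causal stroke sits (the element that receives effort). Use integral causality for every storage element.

b0 stroke at GY1
b1 stroke at GY1
b2 stroke at J2
b3 stroke at J3
b4 stroke at J1
b5 stroke at J1
b6 stroke at I1

bond 5 stroke at J1  (Se1: effort source, stroke at far end)
bond 3 stroke at J3  (C1 integral (e out))
bond 2 stroke at J2  (0-jn J3 has e-setter on 3)
bond 6 stroke at I1  (common-e at J3 fixed by 3)
bond 1 stroke at GY1  (only one flow-in slot at J2)
bond 0 stroke at GY1  (GY1 both-in/both-out from 1)
bond 4 stroke at J1  (common-f at J1 fixed by 0)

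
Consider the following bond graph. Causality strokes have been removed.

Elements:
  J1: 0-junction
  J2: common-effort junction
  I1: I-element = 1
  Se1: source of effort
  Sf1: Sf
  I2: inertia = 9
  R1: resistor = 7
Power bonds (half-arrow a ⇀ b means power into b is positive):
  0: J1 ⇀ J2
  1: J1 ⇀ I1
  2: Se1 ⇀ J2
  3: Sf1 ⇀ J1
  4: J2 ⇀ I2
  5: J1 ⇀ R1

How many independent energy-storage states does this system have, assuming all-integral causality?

bond 2 |J2  (Se1: effort source, stroke at far end)
bond 3 |Sf1  (Sf1 fixes flow; stroke at Sf1)
bond 0 |J1  (0-jn J2 has e-setter on 2)
bond 4 |I2  (J2 effort already set via bond 2)
bond 1 |I1  (J1: bond 0 brought effort, rest push out)
bond 5 |R1  (J1 effort already set via bond 0)

2  (I1, I2 all integral)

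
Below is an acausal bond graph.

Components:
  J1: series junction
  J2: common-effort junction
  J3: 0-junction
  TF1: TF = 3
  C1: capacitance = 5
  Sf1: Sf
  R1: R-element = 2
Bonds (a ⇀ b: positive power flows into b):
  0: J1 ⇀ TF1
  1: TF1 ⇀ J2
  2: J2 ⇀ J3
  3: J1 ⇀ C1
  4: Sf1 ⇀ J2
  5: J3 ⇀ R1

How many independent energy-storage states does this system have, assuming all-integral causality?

β4 →Sf1  (Sf1: flow source, stroke at near end)
β3 →J1  (C1 outputs effort q/C1)
β0 →TF1  (closing 1-jn rule on J1)
β1 →J2  (TF1: transformer flips bond 0)
β2 →J3  (J2: bond 1 brought effort, rest push out)
β5 →R1  (J3: bond 2 brought effort, rest push out)

1  (C1 all integral)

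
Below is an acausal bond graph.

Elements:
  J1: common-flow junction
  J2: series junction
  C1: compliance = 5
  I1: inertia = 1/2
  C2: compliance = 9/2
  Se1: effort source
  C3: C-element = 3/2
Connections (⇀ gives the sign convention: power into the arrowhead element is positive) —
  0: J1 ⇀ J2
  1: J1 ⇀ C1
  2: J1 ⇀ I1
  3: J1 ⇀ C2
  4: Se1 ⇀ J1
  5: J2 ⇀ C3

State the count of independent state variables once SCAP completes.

#4 →J1  (Se1 (Se) sets effort on bond)
#1 →J1  (C1 outputs effort q/C1)
#2 →I1  (I1: I, integral causality)
#0 →J1  (common-f at J1 fixed by 2)
#3 →J1  (common-f at J1 fixed by 2)
#5 →J2  (J2 flow already set via bond 0)

4  (C1, C2, C3, I1 all integral)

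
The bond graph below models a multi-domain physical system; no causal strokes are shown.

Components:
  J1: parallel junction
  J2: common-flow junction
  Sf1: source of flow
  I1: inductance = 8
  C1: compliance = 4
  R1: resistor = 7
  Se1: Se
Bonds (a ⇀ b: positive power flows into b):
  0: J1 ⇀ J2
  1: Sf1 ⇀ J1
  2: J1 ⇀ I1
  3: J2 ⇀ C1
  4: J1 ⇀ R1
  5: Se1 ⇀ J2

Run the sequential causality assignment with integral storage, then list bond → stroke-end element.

bond 1 |Sf1  (Sf1 (Sf) sets flow on bond)
bond 5 |J2  (source Se1 imposes e)
bond 2 |I1  (I1 integral (f out))
bond 3 |J2  (C1: C, integral causality)
bond 0 |J1  (J2 needs exactly one f-in)
bond 4 |R1  (J1 effort already set via bond 0)

β0 stroke→J1
β1 stroke→Sf1
β2 stroke→I1
β3 stroke→J2
β4 stroke→R1
β5 stroke→J2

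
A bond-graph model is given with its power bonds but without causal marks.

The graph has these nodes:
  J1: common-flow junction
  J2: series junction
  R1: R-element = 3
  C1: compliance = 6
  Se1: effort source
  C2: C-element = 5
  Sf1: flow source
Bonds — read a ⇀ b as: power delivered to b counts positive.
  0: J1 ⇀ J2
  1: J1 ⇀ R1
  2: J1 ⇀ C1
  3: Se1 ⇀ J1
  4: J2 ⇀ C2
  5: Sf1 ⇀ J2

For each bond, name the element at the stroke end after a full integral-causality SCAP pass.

b0 stroke at J2
b1 stroke at J1
b2 stroke at J1
b3 stroke at J1
b4 stroke at J2
b5 stroke at Sf1

bond 3 →J1  (source Se1 imposes e)
bond 5 →Sf1  (Sf1 (Sf) sets flow on bond)
bond 0 →J2  (common-f at J2 fixed by 5)
bond 4 →J2  (common-f at J2 fixed by 5)
bond 1 →J1  (common-f at J1 fixed by 0)
bond 2 →J1  (common-f at J1 fixed by 0)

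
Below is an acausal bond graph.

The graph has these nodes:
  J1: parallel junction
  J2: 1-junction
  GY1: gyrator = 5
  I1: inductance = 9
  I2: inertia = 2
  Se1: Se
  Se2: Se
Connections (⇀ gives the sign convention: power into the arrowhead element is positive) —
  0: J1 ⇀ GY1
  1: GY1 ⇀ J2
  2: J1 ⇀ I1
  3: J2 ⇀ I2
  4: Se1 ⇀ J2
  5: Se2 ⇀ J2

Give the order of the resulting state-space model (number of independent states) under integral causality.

β4 stroke→J2  (Se1 fixes effort; stroke away)
β5 stroke→J2  (Se2: effort source, stroke at far end)
β2 stroke→I1  (prefer integral on I1)
β0 stroke→J1  (closing 0-jn rule on J1)
β1 stroke→J2  (GY GY1: same side as bond 0)
β3 stroke→I2  (J2: last free bond brings flow in)

2  (I1, I2 all integral)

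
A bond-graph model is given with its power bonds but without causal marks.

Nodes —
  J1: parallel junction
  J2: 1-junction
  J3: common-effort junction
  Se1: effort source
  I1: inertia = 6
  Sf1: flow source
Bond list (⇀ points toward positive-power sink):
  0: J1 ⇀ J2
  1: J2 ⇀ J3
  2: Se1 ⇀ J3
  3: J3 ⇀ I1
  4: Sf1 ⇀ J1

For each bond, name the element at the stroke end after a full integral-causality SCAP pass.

#2 →J3  (Se1 fixes effort; stroke away)
#4 →Sf1  (Sf1 (Sf) sets flow on bond)
#0 →J1  (J1: last free bond brings effort in)
#1 →J2  (common-f at J2 fixed by 0)
#3 →I1  (J3: bond 2 brought effort, rest push out)

#0 →J1
#1 →J2
#2 →J3
#3 →I1
#4 →Sf1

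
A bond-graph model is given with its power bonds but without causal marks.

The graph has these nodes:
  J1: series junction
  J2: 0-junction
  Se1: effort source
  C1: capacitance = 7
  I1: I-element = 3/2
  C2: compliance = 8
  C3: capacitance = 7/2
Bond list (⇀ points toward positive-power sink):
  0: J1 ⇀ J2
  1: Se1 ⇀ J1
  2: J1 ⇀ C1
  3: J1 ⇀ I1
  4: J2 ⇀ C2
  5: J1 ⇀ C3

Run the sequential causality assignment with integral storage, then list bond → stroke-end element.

β0 →J1
β1 →J1
β2 →J1
β3 →I1
β4 →J2
β5 →J1

β1 stroke at J1  (source Se1 imposes e)
β2 stroke at J1  (C1 integral (e out))
β3 stroke at I1  (I1: I, integral causality)
β0 stroke at J1  (1-jn J1 has f-setter on 3)
β5 stroke at J1  (common-f at J1 fixed by 3)
β4 stroke at J2  (J2: last free bond brings effort in)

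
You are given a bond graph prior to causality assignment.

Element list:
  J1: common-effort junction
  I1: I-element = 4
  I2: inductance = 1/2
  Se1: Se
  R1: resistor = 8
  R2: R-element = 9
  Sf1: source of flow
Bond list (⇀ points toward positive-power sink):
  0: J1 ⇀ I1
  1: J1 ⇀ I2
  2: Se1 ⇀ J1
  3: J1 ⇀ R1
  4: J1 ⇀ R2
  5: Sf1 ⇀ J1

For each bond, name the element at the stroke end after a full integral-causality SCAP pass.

bond 0 →I1
bond 1 →I2
bond 2 →J1
bond 3 →R1
bond 4 →R2
bond 5 →Sf1

β2 stroke→J1  (Se1 (Se) sets effort on bond)
β5 stroke→Sf1  (Sf1: flow source, stroke at near end)
β0 stroke→I1  (common-e at J1 fixed by 2)
β1 stroke→I2  (common-e at J1 fixed by 2)
β3 stroke→R1  (J1 effort already set via bond 2)
β4 stroke→R2  (J1: bond 2 brought effort, rest push out)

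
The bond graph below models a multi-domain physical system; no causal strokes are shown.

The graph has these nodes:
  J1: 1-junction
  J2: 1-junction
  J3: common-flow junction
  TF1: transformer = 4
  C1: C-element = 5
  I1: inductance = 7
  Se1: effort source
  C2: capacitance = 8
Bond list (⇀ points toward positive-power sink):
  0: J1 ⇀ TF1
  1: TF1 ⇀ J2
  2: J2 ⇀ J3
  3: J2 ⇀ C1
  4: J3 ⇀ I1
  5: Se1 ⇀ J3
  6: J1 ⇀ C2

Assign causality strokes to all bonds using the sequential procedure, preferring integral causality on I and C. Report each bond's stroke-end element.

bond 5 stroke at J3  (Se1: effort source, stroke at far end)
bond 3 stroke at J2  (C1 integral (e out))
bond 4 stroke at I1  (I1 integral (f out))
bond 2 stroke at J3  (common-f at J3 fixed by 4)
bond 1 stroke at J2  (common-f at J2 fixed by 2)
bond 0 stroke at TF1  (TF1: transformer flips bond 1)
bond 6 stroke at J1  (common-f at J1 fixed by 0)

b0 stroke→TF1
b1 stroke→J2
b2 stroke→J3
b3 stroke→J2
b4 stroke→I1
b5 stroke→J3
b6 stroke→J1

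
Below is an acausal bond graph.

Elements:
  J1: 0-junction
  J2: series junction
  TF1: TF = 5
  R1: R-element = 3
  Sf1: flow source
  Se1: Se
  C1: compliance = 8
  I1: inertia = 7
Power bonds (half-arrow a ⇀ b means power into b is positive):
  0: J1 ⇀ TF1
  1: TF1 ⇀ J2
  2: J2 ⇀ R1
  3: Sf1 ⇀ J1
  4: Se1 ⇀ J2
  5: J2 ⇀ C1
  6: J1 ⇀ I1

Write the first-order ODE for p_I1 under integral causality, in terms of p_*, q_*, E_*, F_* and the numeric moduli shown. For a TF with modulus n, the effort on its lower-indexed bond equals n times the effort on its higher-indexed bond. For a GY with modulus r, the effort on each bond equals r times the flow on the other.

dp_I1/dt = -5*E_Se1 + 75*F_Sf1 - 75*p_I1/7 + 5*q_C1/8

#3 stroke→Sf1  (Sf1: flow source, stroke at near end)
#4 stroke→J2  (Se1 fixes effort; stroke away)
#5 stroke→J2  (C1 integral (e out))
#6 stroke→I1  (I1: I, integral causality)
#0 stroke→J1  (J1 needs exactly one e-in)
#1 stroke→TF1  (TF1: transformer flips bond 0)
#2 stroke→J2  (J2 flow already set via bond 1)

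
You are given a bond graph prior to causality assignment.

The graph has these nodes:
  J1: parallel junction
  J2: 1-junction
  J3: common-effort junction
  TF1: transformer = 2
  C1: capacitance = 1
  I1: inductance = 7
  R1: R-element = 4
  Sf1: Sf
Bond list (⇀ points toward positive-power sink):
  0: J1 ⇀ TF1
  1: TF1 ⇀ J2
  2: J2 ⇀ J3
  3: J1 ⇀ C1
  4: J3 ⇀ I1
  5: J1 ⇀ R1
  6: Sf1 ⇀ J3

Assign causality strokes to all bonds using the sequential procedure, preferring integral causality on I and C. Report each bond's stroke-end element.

b0 →TF1
b1 →J2
b2 →J3
b3 →J1
b4 →I1
b5 →R1
b6 →Sf1

bond 6 stroke→Sf1  (source Sf1 imposes f)
bond 3 stroke→J1  (prefer integral on C1)
bond 0 stroke→TF1  (J1 effort already set via bond 3)
bond 5 stroke→R1  (0-jn J1 has e-setter on 3)
bond 1 stroke→J2  (TF TF1: opposite of bond 0)
bond 2 stroke→J3  (only one flow-in slot at J2)
bond 4 stroke→I1  (common-e at J3 fixed by 2)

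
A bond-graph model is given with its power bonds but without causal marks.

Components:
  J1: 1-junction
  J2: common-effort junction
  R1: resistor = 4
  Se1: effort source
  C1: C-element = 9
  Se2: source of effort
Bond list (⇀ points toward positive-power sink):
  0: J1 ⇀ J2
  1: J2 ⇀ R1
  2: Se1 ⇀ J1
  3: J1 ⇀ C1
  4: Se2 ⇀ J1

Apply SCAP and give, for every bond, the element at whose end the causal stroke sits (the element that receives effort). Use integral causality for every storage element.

bond 0 →J2
bond 1 →R1
bond 2 →J1
bond 3 →J1
bond 4 →J1

bond 2 |J1  (Se1 fixes effort; stroke away)
bond 4 |J1  (Se2 (Se) sets effort on bond)
bond 3 |J1  (C1: C, integral causality)
bond 0 |J2  (only one flow-in slot at J1)
bond 1 |R1  (J2: bond 0 brought effort, rest push out)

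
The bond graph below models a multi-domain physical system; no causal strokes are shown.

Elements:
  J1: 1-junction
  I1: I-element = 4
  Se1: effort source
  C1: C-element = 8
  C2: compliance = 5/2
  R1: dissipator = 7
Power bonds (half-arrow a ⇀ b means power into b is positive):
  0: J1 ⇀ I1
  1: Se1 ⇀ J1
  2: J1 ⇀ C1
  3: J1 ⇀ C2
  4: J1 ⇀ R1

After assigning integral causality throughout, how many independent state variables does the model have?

3  (C1, C2, I1 all integral)

#1 stroke at J1  (Se1 (Se) sets effort on bond)
#0 stroke at I1  (I1 outputs flow p/I1)
#2 stroke at J1  (J1 flow already set via bond 0)
#3 stroke at J1  (1-jn J1 has f-setter on 0)
#4 stroke at J1  (J1 flow already set via bond 0)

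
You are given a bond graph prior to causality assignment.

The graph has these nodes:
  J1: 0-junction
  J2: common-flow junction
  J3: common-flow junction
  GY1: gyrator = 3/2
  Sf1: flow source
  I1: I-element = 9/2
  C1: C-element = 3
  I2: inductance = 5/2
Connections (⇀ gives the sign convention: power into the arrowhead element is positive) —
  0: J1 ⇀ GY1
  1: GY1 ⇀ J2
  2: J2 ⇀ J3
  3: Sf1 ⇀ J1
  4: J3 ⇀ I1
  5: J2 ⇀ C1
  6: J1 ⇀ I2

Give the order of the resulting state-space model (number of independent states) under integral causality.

3  (C1, I1, I2 all integral)

#3 |Sf1  (source Sf1 imposes f)
#4 |I1  (I1 outputs flow p/I1)
#2 |J3  (1-jn J3 has f-setter on 4)
#1 |J2  (J2 flow already set via bond 2)
#5 |J2  (common-f at J2 fixed by 2)
#0 |J1  (GY GY1: same side as bond 1)
#6 |I2  (0-jn J1 has e-setter on 0)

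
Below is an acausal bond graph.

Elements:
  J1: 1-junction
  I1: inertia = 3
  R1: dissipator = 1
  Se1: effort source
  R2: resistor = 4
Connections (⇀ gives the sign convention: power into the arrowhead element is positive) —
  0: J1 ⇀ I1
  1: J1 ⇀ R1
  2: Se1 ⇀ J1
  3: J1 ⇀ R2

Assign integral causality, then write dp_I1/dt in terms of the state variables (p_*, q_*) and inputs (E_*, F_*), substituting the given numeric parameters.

dp_I1/dt = E_Se1 - 5*p_I1/3

bond 2 |J1  (Se1 fixes effort; stroke away)
bond 0 |I1  (I1 integral (f out))
bond 1 |J1  (J1: bond 0 brought flow, rest push out)
bond 3 |J1  (common-f at J1 fixed by 0)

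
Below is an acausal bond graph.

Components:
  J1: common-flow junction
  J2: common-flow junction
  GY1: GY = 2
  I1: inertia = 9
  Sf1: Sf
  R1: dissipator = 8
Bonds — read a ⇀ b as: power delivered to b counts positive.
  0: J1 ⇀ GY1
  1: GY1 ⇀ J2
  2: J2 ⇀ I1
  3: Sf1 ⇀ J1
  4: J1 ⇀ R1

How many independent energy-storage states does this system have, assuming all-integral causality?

bond 3 |Sf1  (source Sf1 imposes f)
bond 0 |J1  (J1: bond 3 brought flow, rest push out)
bond 4 |J1  (common-f at J1 fixed by 3)
bond 1 |J2  (GY1 both-in/both-out from 0)
bond 2 |I1  (only one flow-in slot at J2)

1  (I1 all integral)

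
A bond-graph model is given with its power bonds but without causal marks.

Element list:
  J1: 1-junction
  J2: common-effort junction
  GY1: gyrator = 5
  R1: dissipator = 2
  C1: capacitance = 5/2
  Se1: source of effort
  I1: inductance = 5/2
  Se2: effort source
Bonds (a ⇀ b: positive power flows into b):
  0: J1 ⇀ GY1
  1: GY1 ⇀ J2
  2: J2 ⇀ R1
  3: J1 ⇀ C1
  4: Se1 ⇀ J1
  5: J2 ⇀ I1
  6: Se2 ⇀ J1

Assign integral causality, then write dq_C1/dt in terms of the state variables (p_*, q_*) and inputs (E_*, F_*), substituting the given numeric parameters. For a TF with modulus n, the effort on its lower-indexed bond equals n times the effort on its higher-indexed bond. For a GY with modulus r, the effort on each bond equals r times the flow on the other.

b4 |J1  (source Se1 imposes e)
b6 |J1  (Se2: effort source, stroke at far end)
b3 |J1  (C1 outputs effort q/C1)
b0 |GY1  (only one flow-in slot at J1)
b1 |GY1  (GY1 both-in/both-out from 0)
b5 |I1  (I1 outputs flow p/I1)
b2 |J2  (J2: last free bond brings effort in)

dq_C1/dt = 2*E_Se1/25 + 2*E_Se2/25 - 4*p_I1/25 - 4*q_C1/125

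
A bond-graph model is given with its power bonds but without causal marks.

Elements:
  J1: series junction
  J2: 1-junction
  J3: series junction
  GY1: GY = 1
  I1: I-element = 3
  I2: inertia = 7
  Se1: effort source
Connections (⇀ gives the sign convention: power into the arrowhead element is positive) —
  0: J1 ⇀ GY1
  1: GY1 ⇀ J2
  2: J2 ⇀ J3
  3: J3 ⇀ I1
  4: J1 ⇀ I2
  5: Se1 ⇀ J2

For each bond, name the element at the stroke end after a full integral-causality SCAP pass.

β0 stroke→J1
β1 stroke→J2
β2 stroke→J3
β3 stroke→I1
β4 stroke→I2
β5 stroke→J2

bond 5 |J2  (Se1: effort source, stroke at far end)
bond 3 |I1  (I1 integral (f out))
bond 2 |J3  (common-f at J3 fixed by 3)
bond 1 |J2  (J2: bond 2 brought flow, rest push out)
bond 0 |J1  (GY1 both-in/both-out from 1)
bond 4 |I2  (J1 needs exactly one f-in)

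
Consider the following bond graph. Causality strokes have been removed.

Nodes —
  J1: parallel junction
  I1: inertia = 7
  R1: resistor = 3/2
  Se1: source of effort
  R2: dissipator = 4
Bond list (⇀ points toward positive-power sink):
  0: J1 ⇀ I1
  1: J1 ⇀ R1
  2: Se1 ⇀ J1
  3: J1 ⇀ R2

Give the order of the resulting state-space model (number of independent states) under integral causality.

1  (I1 all integral)

#2 stroke→J1  (Se1: effort source, stroke at far end)
#0 stroke→I1  (J1 effort already set via bond 2)
#1 stroke→R1  (common-e at J1 fixed by 2)
#3 stroke→R2  (J1 effort already set via bond 2)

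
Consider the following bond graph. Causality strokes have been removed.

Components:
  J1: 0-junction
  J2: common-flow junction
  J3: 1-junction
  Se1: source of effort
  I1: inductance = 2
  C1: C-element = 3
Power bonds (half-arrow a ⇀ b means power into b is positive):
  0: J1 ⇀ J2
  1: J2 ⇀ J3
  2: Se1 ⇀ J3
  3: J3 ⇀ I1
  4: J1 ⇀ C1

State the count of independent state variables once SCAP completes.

bond 2 stroke at J3  (Se1 fixes effort; stroke away)
bond 3 stroke at I1  (I1 integral (f out))
bond 1 stroke at J3  (J3: bond 3 brought flow, rest push out)
bond 0 stroke at J2  (1-jn J2 has f-setter on 1)
bond 4 stroke at J1  (closing 0-jn rule on J1)

2  (C1, I1 all integral)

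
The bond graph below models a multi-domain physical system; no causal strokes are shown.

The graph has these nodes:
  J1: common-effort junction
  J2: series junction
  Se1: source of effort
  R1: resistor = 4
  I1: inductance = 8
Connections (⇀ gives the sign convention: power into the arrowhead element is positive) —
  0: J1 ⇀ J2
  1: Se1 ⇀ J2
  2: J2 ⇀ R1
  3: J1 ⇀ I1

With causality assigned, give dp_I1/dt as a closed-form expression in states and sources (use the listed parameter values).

#1 stroke at J2  (Se1 (Se) sets effort on bond)
#3 stroke at I1  (prefer integral on I1)
#0 stroke at J1  (closing 0-jn rule on J1)
#2 stroke at J2  (1-jn J2 has f-setter on 0)

dp_I1/dt = -E_Se1 - p_I1/2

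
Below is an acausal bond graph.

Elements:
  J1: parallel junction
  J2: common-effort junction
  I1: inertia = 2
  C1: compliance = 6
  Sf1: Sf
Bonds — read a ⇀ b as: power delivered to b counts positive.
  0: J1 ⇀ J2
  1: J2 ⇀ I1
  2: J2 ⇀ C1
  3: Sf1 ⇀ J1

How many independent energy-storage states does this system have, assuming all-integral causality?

2  (C1, I1 all integral)

#3 →Sf1  (Sf1 (Sf) sets flow on bond)
#0 →J1  (J1: last free bond brings effort in)
#1 →I1  (I1: I, integral causality)
#2 →J2  (closing 0-jn rule on J2)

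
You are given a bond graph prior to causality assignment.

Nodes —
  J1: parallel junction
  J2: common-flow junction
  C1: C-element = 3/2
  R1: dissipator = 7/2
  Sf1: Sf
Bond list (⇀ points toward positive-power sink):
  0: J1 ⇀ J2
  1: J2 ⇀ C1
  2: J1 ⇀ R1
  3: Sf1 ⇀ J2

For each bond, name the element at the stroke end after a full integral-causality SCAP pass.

bond 3 stroke→Sf1  (Sf1: flow source, stroke at near end)
bond 0 stroke→J2  (J2: bond 3 brought flow, rest push out)
bond 1 stroke→J2  (common-f at J2 fixed by 3)
bond 2 stroke→J1  (only one effort-in slot at J1)

b0 stroke at J2
b1 stroke at J2
b2 stroke at J1
b3 stroke at Sf1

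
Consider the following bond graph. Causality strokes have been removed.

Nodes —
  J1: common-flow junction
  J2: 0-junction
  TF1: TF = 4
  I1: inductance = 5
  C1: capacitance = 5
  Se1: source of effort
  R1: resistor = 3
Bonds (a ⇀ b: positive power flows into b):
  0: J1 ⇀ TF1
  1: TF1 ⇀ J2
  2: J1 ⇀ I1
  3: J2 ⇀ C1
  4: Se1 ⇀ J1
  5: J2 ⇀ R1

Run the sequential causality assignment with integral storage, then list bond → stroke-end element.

β4 stroke→J1  (Se1: effort source, stroke at far end)
β2 stroke→I1  (I1: I, integral causality)
β0 stroke→J1  (1-jn J1 has f-setter on 2)
β1 stroke→TF1  (TF TF1: opposite of bond 0)
β3 stroke→J2  (prefer integral on C1)
β5 stroke→R1  (J2: bond 3 brought effort, rest push out)

b0 →J1
b1 →TF1
b2 →I1
b3 →J2
b4 →J1
b5 →R1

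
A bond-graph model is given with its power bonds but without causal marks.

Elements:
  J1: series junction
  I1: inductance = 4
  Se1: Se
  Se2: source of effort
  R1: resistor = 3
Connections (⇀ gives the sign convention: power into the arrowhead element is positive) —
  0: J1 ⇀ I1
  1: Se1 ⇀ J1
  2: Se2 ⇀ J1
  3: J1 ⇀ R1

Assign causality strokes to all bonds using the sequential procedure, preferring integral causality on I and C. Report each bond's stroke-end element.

bond 1 stroke→J1  (Se1 (Se) sets effort on bond)
bond 2 stroke→J1  (Se2: effort source, stroke at far end)
bond 0 stroke→I1  (I1 outputs flow p/I1)
bond 3 stroke→J1  (J1: bond 0 brought flow, rest push out)

bond 0 →I1
bond 1 →J1
bond 2 →J1
bond 3 →J1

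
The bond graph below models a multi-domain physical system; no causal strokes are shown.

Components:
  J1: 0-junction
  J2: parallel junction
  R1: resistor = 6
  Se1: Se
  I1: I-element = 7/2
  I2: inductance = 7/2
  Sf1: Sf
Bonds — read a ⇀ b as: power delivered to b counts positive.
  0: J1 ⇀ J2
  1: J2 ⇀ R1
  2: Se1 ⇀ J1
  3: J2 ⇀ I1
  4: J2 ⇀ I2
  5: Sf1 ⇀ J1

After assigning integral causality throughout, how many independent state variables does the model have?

2  (I1, I2 all integral)

β2 stroke at J1  (source Se1 imposes e)
β5 stroke at Sf1  (Sf1: flow source, stroke at near end)
β0 stroke at J2  (J1 effort already set via bond 2)
β1 stroke at R1  (J2 effort already set via bond 0)
β3 stroke at I1  (0-jn J2 has e-setter on 0)
β4 stroke at I2  (J2 effort already set via bond 0)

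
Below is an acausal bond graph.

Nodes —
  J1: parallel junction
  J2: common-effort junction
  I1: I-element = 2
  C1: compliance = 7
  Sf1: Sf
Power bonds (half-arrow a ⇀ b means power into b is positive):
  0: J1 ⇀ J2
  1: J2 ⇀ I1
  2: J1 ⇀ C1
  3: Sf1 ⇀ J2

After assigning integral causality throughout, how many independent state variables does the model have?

2  (C1, I1 all integral)

b3 stroke→Sf1  (source Sf1 imposes f)
b1 stroke→I1  (I1: I, integral causality)
b0 stroke→J2  (closing 0-jn rule on J2)
b2 stroke→J1  (only one effort-in slot at J1)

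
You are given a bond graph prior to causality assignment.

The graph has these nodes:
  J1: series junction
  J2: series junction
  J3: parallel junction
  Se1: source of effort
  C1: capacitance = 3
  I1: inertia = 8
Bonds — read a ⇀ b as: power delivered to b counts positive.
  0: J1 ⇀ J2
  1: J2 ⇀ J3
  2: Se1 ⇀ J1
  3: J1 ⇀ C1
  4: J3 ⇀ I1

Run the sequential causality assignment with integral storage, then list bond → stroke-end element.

bond 0 stroke at J2
bond 1 stroke at J3
bond 2 stroke at J1
bond 3 stroke at J1
bond 4 stroke at I1

bond 2 stroke at J1  (source Se1 imposes e)
bond 3 stroke at J1  (prefer integral on C1)
bond 0 stroke at J2  (J1: last free bond brings flow in)
bond 1 stroke at J3  (closing 1-jn rule on J2)
bond 4 stroke at I1  (J3: bond 1 brought effort, rest push out)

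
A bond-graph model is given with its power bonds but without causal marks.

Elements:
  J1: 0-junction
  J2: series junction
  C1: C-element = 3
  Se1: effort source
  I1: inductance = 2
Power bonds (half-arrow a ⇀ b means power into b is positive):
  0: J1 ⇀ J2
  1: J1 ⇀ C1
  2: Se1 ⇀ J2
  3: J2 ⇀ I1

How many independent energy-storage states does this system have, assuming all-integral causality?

β2 |J2  (Se1: effort source, stroke at far end)
β1 |J1  (C1 outputs effort q/C1)
β0 |J2  (J1 effort already set via bond 1)
β3 |I1  (J2 needs exactly one f-in)

2  (C1, I1 all integral)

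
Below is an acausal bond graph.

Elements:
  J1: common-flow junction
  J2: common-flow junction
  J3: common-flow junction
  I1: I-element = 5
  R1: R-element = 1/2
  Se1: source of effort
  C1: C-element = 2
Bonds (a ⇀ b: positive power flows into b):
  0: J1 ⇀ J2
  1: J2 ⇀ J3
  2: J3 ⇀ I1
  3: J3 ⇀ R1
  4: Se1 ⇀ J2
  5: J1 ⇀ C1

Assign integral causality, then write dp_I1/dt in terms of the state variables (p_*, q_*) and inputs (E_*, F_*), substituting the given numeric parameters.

β4 →J2  (Se1: effort source, stroke at far end)
β2 →I1  (I1 outputs flow p/I1)
β1 →J3  (common-f at J3 fixed by 2)
β3 →J3  (J3: bond 2 brought flow, rest push out)
β0 →J2  (J2 flow already set via bond 1)
β5 →J1  (common-f at J1 fixed by 0)

dp_I1/dt = E_Se1 - p_I1/10 - q_C1/2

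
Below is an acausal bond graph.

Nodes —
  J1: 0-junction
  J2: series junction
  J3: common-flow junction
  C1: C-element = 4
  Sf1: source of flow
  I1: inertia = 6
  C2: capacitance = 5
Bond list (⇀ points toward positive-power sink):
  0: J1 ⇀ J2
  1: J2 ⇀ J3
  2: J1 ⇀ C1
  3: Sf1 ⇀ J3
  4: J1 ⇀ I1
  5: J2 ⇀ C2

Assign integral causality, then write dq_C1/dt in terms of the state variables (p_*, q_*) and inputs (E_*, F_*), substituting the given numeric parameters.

bond 3 →Sf1  (Sf1 (Sf) sets flow on bond)
bond 1 →J3  (J3: bond 3 brought flow, rest push out)
bond 0 →J2  (1-jn J2 has f-setter on 1)
bond 5 →J2  (J2: bond 1 brought flow, rest push out)
bond 2 →J1  (C1 outputs effort q/C1)
bond 4 →I1  (0-jn J1 has e-setter on 2)

dq_C1/dt = -F_Sf1 - p_I1/6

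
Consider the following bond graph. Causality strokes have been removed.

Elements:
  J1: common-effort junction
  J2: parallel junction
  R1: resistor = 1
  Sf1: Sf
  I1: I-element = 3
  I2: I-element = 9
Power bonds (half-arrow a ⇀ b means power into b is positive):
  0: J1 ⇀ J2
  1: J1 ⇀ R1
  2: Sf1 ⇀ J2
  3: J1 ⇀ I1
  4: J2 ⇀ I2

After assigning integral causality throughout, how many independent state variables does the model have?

b2 stroke at Sf1  (source Sf1 imposes f)
b3 stroke at I1  (I1: I, integral causality)
b4 stroke at I2  (I2 outputs flow p/I2)
b0 stroke at J2  (only one effort-in slot at J2)
b1 stroke at J1  (J1: last free bond brings effort in)

2  (I1, I2 all integral)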